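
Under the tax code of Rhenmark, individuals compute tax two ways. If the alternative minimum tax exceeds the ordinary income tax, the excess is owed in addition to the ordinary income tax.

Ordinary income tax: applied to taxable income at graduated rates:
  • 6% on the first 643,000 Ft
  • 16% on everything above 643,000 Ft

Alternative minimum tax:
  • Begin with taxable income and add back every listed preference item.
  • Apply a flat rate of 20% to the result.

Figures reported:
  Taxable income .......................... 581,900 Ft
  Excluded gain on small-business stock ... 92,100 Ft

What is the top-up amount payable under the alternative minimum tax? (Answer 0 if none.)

Ordinary income tax:
  581,900 Ft × 6% = 34,914 Ft

Alternative minimum tax:
  Adjusted income: 581,900 Ft + 92,100 Ft = 674,000 Ft
  674,000 Ft × 20% = 134,800 Ft

Excess of alternative minimum tax over ordinary income tax: 134,800 Ft − 34,914 Ft = 99,886 Ft.

99,886 Ft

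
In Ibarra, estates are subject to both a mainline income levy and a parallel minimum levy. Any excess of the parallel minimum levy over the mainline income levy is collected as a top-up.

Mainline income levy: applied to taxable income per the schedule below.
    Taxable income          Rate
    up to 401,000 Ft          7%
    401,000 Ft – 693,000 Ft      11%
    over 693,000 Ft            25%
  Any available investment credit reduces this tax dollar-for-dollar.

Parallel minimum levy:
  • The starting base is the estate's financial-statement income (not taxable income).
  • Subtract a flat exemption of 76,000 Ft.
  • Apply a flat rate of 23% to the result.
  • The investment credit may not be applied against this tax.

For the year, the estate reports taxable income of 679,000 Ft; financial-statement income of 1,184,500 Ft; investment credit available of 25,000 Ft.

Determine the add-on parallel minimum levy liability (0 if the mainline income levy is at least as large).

Mainline income levy:
  401,000 Ft × 7% = 28,070 Ft
  278,000 Ft × 11% = 30,580 Ft
  → 58,650 Ft
  Less investment credit 25,000 Ft → 33,650 Ft

Parallel minimum levy:
  Base (financial-statement income): 1,184,500 Ft
  Less exemption 76,000 Ft → base 1,108,500 Ft
  1,108,500 Ft × 23% = 254,955 Ft

Excess of parallel minimum levy over mainline income levy: 254,955 Ft − 33,650 Ft = 221,305 Ft.

221,305 Ft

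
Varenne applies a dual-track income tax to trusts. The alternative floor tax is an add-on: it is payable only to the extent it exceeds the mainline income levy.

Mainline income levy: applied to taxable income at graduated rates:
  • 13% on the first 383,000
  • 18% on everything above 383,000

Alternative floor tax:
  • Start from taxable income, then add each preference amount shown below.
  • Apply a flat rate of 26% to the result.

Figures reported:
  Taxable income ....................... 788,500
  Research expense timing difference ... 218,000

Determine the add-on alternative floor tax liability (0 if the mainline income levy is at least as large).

Mainline income levy:
  383,000 × 13% = 49,790
  405,500 × 18% = 72,990
  → 122,780

Alternative floor tax:
  Adjusted income: 788,500 + 218,000 = 1,006,500
  1,006,500 × 26% = 261,690

Excess of alternative floor tax over mainline income levy: 261,690 − 122,780 = 138,910.

138,910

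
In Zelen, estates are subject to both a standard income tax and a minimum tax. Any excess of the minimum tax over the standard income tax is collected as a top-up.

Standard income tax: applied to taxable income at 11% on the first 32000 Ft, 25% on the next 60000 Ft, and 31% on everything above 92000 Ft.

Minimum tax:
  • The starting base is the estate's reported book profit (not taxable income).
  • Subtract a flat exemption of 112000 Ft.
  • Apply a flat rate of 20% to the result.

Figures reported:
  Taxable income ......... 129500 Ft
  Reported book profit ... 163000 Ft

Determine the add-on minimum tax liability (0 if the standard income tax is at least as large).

Minimum tax:
  Base (reported book profit): 163000 Ft
  Less exemption 112000 Ft → base 51000 Ft
  51000 Ft × 20% = 10200 Ft

Standard income tax:
  32000 Ft × 11% = 3520 Ft
  60000 Ft × 25% = 15000 Ft
  37500 Ft × 31% = 11625 Ft
  → 30145 Ft

10200 Ft ≤ 30145 Ft, so no add-on is due.

0 Ft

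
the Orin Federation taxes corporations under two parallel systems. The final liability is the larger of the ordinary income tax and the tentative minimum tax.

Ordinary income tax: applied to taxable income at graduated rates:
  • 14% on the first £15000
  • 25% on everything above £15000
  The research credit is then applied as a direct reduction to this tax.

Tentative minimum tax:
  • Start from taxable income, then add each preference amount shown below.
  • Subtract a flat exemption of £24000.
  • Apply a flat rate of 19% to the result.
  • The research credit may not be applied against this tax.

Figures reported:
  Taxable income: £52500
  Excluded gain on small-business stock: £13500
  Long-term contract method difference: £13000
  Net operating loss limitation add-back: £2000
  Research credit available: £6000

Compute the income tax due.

£10830

Ordinary income tax:
  £15000 × 14% = £2100
  £37500 × 25% = £9375
  → £11475
  Less research credit £6000 → £5475

Tentative minimum tax:
  Adjusted income: £52500 + £13500 + £13000 + £2000 = £81000
  Less exemption £24000 → base £57000
  £57000 × 19% = £10830

£10830 > £5475, so the tentative minimum tax is the binding amount.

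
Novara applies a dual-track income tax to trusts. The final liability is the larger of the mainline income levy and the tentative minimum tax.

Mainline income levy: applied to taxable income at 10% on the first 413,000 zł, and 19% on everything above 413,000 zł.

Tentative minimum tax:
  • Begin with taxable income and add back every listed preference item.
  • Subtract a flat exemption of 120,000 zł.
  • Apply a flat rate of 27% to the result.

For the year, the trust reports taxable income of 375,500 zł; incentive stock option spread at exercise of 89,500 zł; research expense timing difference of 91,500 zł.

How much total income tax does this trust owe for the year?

Tentative minimum tax:
  Adjusted income: 375,500 zł + 89,500 zł + 91,500 zł = 556,500 zł
  Less exemption 120,000 zł → base 436,500 zł
  436,500 zł × 27% = 117,855 zł

Mainline income levy:
  375,500 zł × 10% = 37,550 zł

117,855 zł > 37,550 zł, so the tentative minimum tax is the binding amount.

117,855 zł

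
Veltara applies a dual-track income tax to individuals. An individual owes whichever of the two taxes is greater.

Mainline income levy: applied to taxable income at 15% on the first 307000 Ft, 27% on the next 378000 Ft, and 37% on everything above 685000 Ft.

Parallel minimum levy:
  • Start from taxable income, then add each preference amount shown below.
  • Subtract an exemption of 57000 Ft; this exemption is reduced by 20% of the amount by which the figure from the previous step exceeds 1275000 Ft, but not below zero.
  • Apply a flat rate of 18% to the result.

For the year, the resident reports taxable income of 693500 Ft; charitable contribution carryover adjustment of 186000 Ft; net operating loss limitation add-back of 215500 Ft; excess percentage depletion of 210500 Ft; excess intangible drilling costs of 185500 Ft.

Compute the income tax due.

265896 Ft

Parallel minimum levy:
  Adjusted income: 693500 Ft + 186000 Ft + 215500 Ft + 210500 Ft + 185500 Ft = 1491000 Ft
  Exemption: 57000 Ft − 20% × (1491000 Ft − 1275000 Ft) = 57000 Ft − 43200 Ft = 13800 Ft
  Base: 1491000 Ft − 13800 Ft = 1477200 Ft
  1477200 Ft × 18% = 265896 Ft

Mainline income levy:
  307000 Ft × 15% = 46050 Ft
  378000 Ft × 27% = 102060 Ft
  8500 Ft × 37% = 3145 Ft
  → 151255 Ft

265896 Ft > 151255 Ft, so the parallel minimum levy is the binding amount.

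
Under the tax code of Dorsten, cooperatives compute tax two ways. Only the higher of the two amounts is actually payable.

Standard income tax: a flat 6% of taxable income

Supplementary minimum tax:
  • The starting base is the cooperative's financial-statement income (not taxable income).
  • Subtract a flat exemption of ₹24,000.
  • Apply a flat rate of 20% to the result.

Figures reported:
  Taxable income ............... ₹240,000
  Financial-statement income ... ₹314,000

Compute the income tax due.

Supplementary minimum tax:
  Base (financial-statement income): ₹314,000
  Less exemption ₹24,000 → base ₹290,000
  ₹290,000 × 20% = ₹58,000

Standard income tax:
  ₹240,000 × 6% = ₹14,400

₹58,000 > ₹14,400, so the supplementary minimum tax is the binding amount.

₹58,000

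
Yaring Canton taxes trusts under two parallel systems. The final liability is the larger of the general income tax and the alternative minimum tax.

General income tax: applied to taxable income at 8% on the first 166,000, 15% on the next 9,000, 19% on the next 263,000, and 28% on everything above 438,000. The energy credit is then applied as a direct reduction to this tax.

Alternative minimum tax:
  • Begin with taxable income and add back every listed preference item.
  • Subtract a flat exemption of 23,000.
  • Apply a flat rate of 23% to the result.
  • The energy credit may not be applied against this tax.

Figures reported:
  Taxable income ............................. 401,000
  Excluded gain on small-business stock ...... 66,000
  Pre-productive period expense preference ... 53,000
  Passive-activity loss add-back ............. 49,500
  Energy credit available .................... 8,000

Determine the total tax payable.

General income tax:
  166,000 × 8% = 13,280
  9,000 × 15% = 1,350
  226,000 × 19% = 42,940
  → 57,570
  Less energy credit 8,000 → 49,570

Alternative minimum tax:
  Adjusted income: 401,000 + 66,000 + 53,000 + 49,500 = 569,500
  Less exemption 23,000 → base 546,500
  546,500 × 23% = 125,695

125,695 > 49,570, so the alternative minimum tax is the binding amount.

125,695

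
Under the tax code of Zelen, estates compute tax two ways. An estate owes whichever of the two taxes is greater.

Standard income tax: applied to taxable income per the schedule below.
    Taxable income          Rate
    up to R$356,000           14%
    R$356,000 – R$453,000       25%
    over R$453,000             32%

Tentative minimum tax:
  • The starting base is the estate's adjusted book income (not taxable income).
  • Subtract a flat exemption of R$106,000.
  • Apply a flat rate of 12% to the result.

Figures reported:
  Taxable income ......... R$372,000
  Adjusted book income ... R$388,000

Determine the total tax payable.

Tentative minimum tax:
  Base (adjusted book income): R$388,000
  Less exemption R$106,000 → base R$282,000
  R$282,000 × 12% = R$33,840

Standard income tax:
  R$356,000 × 14% = R$49,840
  R$16,000 × 25% = R$4,000
  → R$53,840

R$53,840 > R$33,840, so the standard income tax governs.

R$53,840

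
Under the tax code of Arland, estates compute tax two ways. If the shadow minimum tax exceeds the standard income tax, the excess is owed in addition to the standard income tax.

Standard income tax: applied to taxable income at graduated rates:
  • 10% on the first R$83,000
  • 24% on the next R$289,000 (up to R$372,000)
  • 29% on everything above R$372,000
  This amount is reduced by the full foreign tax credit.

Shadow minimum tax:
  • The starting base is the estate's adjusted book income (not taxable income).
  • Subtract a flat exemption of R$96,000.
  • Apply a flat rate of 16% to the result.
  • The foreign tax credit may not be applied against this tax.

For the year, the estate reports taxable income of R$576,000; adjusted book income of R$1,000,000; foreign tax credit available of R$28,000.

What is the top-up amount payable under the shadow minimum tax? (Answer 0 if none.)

Shadow minimum tax:
  Base (adjusted book income): R$1,000,000
  Less exemption R$96,000 → base R$904,000
  R$904,000 × 16% = R$144,640

Standard income tax:
  R$83,000 × 10% = R$8,300
  R$289,000 × 24% = R$69,360
  R$204,000 × 29% = R$59,160
  → R$136,820
  Less foreign tax credit R$28,000 → R$108,820

Excess of shadow minimum tax over standard income tax: R$144,640 − R$108,820 = R$35,820.

R$35,820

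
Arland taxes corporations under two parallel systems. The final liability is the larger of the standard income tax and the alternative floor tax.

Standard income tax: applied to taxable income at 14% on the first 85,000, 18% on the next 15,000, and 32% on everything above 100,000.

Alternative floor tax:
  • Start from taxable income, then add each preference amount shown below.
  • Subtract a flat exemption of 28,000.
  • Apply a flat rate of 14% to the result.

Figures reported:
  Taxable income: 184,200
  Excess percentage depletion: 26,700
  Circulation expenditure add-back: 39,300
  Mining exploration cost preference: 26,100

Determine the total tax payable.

41,544

Alternative floor tax:
  Adjusted income: 184,200 + 26,700 + 39,300 + 26,100 = 276,300
  Less exemption 28,000 → base 248,300
  248,300 × 14% = 34,762

Standard income tax:
  85,000 × 14% = 11,900
  15,000 × 18% = 2,700
  84,200 × 32% = 26,944
  → 41,544

41,544 > 34,762, so the standard income tax governs.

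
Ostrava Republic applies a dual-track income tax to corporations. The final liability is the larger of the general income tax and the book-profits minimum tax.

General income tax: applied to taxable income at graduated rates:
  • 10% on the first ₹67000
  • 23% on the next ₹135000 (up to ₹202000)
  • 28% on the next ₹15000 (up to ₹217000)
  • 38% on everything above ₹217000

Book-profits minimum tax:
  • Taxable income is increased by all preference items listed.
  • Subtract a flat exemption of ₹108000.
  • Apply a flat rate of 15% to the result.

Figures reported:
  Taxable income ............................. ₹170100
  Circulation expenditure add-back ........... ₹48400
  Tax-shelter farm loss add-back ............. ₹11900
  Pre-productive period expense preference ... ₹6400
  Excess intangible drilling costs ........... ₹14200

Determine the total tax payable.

General income tax:
  ₹67000 × 10% = ₹6700
  ₹103100 × 23% = ₹23713
  → ₹30413

Book-profits minimum tax:
  Adjusted income: ₹170100 + ₹48400 + ₹11900 + ₹6400 + ₹14200 = ₹251000
  Less exemption ₹108000 → base ₹143000
  ₹143000 × 15% = ₹21450

₹30413 > ₹21450, so the general income tax governs.

₹30413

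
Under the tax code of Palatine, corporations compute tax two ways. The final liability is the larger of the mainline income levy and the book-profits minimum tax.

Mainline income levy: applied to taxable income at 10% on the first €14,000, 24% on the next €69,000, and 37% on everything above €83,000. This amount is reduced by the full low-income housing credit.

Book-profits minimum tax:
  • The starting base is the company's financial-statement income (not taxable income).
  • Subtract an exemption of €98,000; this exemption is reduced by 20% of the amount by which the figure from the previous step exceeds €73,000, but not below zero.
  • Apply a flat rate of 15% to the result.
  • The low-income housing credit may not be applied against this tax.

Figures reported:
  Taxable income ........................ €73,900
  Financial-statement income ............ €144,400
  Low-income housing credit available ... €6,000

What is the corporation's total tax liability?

€9,776

Book-profits minimum tax:
  Base (financial-statement income): €144,400
  Exemption: €98,000 − 20% × (€144,400 − €73,000) = €98,000 − €14,280 = €83,720
  Base: €144,400 − €83,720 = €60,680
  €60,680 × 15% = €9,102

Mainline income levy:
  €14,000 × 10% = €1,400
  €59,900 × 24% = €14,376
  → €15,776
  Less low-income housing credit €6,000 → €9,776

€9,776 > €9,102, so the mainline income levy governs.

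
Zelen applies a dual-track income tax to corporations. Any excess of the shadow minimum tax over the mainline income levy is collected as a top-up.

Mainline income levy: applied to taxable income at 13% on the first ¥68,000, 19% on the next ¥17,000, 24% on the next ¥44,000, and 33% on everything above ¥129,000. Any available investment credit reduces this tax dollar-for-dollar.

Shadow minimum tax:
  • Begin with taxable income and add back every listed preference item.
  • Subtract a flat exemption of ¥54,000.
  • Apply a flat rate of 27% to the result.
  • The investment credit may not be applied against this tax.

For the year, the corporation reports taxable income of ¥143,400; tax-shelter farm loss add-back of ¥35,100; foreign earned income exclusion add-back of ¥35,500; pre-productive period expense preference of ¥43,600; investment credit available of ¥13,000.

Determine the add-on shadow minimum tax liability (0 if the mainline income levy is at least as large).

¥40,590

Shadow minimum tax:
  Adjusted income: ¥143,400 + ¥35,100 + ¥35,500 + ¥43,600 = ¥257,600
  Less exemption ¥54,000 → base ¥203,600
  ¥203,600 × 27% = ¥54,972

Mainline income levy:
  ¥68,000 × 13% = ¥8,840
  ¥17,000 × 19% = ¥3,230
  ¥44,000 × 24% = ¥10,560
  ¥14,400 × 33% = ¥4,752
  → ¥27,382
  Less investment credit ¥13,000 → ¥14,382

Excess of shadow minimum tax over mainline income levy: ¥54,972 − ¥14,382 = ¥40,590.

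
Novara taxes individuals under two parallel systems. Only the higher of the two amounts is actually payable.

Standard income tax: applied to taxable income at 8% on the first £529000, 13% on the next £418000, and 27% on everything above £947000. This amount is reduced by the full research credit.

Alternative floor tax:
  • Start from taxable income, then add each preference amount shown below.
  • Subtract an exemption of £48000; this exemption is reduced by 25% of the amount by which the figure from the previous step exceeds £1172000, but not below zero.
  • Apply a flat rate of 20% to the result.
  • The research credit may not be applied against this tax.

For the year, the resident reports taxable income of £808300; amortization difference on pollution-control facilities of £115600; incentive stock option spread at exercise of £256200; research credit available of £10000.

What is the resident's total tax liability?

£226825

Standard income tax:
  £529000 × 8% = £42320
  £279300 × 13% = £36309
  → £78629
  Less research credit £10000 → £68629

Alternative floor tax:
  Adjusted income: £808300 + £115600 + £256200 = £1180100
  Exemption: £48000 − 25% × (£1180100 − £1172000) = £48000 − £2025 = £45975
  Base: £1180100 − £45975 = £1134125
  £1134125 × 20% = £226825

£226825 > £68629, so the alternative floor tax is the binding amount.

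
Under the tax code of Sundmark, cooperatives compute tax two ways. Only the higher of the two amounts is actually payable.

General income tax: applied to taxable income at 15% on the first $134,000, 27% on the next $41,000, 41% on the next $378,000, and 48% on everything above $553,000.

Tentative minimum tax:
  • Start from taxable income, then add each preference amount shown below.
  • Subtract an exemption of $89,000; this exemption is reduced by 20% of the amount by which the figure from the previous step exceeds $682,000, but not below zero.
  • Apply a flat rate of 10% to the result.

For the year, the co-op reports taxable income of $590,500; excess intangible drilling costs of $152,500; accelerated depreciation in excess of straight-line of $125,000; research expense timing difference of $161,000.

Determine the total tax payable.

$204,150

General income tax:
  $134,000 × 15% = $20,100
  $41,000 × 27% = $11,070
  $378,000 × 41% = $154,980
  $37,500 × 48% = $18,000
  → $204,150

Tentative minimum tax:
  Adjusted income: $590,500 + $152,500 + $125,000 + $161,000 = $1,029,000
  Exemption: $89,000 − 20% × ($1,029,000 − $682,000) = $89,000 − $69,400 = $19,600
  Base: $1,029,000 − $19,600 = $1,009,400
  $1,009,400 × 10% = $100,940

$204,150 > $100,940, so the general income tax governs.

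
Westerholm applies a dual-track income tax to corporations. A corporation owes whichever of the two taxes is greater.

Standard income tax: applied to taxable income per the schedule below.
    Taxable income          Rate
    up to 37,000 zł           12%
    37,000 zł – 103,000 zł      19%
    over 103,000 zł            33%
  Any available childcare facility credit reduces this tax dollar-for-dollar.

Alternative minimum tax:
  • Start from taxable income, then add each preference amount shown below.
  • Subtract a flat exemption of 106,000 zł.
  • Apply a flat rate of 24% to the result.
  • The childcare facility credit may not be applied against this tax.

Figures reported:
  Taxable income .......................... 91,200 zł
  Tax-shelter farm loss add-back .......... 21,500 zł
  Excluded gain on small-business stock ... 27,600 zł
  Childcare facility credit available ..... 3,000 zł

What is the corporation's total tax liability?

11,738 zł

Alternative minimum tax:
  Adjusted income: 91,200 zł + 21,500 zł + 27,600 zł = 140,300 zł
  Less exemption 106,000 zł → base 34,300 zł
  34,300 zł × 24% = 8,232 zł

Standard income tax:
  37,000 zł × 12% = 4,440 zł
  54,200 zł × 19% = 10,298 zł
  → 14,738 zł
  Less childcare facility credit 3,000 zł → 11,738 zł

11,738 zł > 8,232 zł, so the standard income tax governs.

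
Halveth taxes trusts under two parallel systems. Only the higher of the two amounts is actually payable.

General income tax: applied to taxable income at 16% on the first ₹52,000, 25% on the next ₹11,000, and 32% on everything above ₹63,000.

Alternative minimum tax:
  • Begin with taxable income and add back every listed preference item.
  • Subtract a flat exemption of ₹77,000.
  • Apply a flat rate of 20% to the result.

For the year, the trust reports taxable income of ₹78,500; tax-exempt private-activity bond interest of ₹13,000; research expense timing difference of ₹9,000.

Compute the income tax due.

General income tax:
  ₹52,000 × 16% = ₹8,320
  ₹11,000 × 25% = ₹2,750
  ₹15,500 × 32% = ₹4,960
  → ₹16,030

Alternative minimum tax:
  Adjusted income: ₹78,500 + ₹13,000 + ₹9,000 = ₹100,500
  Less exemption ₹77,000 → base ₹23,500
  ₹23,500 × 20% = ₹4,700

₹16,030 > ₹4,700, so the general income tax governs.

₹16,030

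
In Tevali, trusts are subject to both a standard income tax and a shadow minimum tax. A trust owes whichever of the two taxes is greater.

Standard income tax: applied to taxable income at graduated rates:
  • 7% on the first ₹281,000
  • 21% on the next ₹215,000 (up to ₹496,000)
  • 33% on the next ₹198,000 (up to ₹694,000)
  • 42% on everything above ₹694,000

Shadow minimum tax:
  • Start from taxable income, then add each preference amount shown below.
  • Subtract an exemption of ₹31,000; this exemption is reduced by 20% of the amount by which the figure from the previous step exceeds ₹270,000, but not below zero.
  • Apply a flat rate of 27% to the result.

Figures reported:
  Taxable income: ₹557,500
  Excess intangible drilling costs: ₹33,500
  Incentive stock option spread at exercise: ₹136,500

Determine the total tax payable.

Shadow minimum tax:
  Adjusted income: ₹557,500 + ₹33,500 + ₹136,500 = ₹727,500
  Exemption: 20% × (₹727,500 − ₹270,000) = ₹91,500 ≥ ₹31,000, so the exemption is fully phased out
  Base: ₹727,500 − ₹0 = ₹727,500
  ₹727,500 × 27% = ₹196,425

Standard income tax:
  ₹281,000 × 7% = ₹19,670
  ₹215,000 × 21% = ₹45,150
  ₹61,500 × 33% = ₹20,295
  → ₹85,115

₹196,425 > ₹85,115, so the shadow minimum tax is the binding amount.

₹196,425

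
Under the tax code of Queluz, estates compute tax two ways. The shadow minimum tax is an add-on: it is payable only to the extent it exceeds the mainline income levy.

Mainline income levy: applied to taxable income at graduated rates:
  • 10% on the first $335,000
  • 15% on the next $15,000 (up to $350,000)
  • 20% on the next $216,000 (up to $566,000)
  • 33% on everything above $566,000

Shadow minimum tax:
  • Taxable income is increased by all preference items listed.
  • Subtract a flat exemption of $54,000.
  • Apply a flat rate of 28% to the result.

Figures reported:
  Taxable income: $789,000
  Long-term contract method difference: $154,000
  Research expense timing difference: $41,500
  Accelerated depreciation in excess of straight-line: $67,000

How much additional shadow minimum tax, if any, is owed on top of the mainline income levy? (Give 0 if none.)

$126,760

Mainline income levy:
  $335,000 × 10% = $33,500
  $15,000 × 15% = $2,250
  $216,000 × 20% = $43,200
  $223,000 × 33% = $73,590
  → $152,540

Shadow minimum tax:
  Adjusted income: $789,000 + $154,000 + $41,500 + $67,000 = $1,051,500
  Less exemption $54,000 → base $997,500
  $997,500 × 28% = $279,300

Excess of shadow minimum tax over mainline income levy: $279,300 − $152,540 = $126,760.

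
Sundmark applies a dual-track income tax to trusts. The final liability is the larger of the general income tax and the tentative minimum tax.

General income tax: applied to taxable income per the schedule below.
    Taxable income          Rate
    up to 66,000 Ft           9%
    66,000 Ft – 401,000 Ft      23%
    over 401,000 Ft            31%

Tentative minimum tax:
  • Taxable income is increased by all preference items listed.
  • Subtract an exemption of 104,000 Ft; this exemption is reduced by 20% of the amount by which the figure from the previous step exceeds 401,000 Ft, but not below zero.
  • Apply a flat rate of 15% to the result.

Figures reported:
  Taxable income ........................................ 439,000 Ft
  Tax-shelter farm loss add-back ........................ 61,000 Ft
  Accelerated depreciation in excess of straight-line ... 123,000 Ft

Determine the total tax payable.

94,770 Ft

General income tax:
  66,000 Ft × 9% = 5,940 Ft
  335,000 Ft × 23% = 77,050 Ft
  38,000 Ft × 31% = 11,780 Ft
  → 94,770 Ft

Tentative minimum tax:
  Adjusted income: 439,000 Ft + 61,000 Ft + 123,000 Ft = 623,000 Ft
  Exemption: 104,000 Ft − 20% × (623,000 Ft − 401,000 Ft) = 104,000 Ft − 44,400 Ft = 59,600 Ft
  Base: 623,000 Ft − 59,600 Ft = 563,400 Ft
  563,400 Ft × 15% = 84,510 Ft

94,770 Ft > 84,510 Ft, so the general income tax governs.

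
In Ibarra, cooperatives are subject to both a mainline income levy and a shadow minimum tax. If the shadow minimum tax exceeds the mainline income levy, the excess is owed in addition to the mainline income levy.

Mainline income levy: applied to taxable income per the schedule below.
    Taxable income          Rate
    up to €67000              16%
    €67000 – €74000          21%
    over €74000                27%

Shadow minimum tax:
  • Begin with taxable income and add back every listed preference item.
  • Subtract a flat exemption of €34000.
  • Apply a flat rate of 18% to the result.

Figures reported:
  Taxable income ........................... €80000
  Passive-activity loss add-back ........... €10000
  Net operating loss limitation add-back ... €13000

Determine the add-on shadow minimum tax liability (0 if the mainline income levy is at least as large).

€0

Mainline income levy:
  €67000 × 16% = €10720
  €7000 × 21% = €1470
  €6000 × 27% = €1620
  → €13810

Shadow minimum tax:
  Adjusted income: €80000 + €10000 + €13000 = €103000
  Less exemption €34000 → base €69000
  €69000 × 18% = €12420

€12420 ≤ €13810, so no add-on is due.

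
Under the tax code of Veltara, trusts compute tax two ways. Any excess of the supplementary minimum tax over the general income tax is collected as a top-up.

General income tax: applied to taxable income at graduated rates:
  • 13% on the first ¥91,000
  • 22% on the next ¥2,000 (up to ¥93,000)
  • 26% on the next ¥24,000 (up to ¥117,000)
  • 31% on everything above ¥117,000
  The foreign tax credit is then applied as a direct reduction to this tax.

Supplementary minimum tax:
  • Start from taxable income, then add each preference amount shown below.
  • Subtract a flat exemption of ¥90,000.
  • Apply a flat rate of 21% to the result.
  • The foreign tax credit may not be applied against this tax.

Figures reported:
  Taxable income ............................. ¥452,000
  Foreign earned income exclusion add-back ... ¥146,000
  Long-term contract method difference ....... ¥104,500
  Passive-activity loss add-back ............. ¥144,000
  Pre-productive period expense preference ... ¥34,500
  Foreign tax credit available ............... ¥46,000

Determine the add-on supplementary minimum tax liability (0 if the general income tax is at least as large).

¥89,750

Supplementary minimum tax:
  Adjusted income: ¥452,000 + ¥146,000 + ¥104,500 + ¥144,000 + ¥34,500 = ¥881,000
  Less exemption ¥90,000 → base ¥791,000
  ¥791,000 × 21% = ¥166,110

General income tax:
  ¥91,000 × 13% = ¥11,830
  ¥2,000 × 22% = ¥440
  ¥24,000 × 26% = ¥6,240
  ¥335,000 × 31% = ¥103,850
  → ¥122,360
  Less foreign tax credit ¥46,000 → ¥76,360

Excess of supplementary minimum tax over general income tax: ¥166,110 − ¥76,360 = ¥89,750.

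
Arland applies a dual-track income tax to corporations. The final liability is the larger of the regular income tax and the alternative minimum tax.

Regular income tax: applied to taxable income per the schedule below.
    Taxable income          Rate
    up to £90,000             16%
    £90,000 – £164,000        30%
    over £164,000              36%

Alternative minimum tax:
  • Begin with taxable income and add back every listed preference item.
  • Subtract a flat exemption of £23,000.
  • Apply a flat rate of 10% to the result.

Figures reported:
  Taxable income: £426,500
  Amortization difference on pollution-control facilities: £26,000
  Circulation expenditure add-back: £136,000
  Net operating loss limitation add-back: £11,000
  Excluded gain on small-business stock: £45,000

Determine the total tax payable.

Alternative minimum tax:
  Adjusted income: £426,500 + £26,000 + £136,000 + £11,000 + £45,000 = £644,500
  Less exemption £23,000 → base £621,500
  £621,500 × 10% = £62,150

Regular income tax:
  £90,000 × 16% = £14,400
  £74,000 × 30% = £22,200
  £262,500 × 36% = £94,500
  → £131,100

£131,100 > £62,150, so the regular income tax governs.

£131,100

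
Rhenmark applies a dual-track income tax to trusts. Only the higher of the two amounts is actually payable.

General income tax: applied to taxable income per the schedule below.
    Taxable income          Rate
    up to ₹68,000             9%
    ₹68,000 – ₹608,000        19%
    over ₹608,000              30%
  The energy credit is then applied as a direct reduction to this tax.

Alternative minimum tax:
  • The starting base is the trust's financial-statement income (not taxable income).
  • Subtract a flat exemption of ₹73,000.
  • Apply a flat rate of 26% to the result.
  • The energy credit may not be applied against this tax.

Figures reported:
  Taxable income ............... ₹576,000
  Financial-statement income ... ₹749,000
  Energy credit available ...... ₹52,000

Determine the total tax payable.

₹175,760

General income tax:
  ₹68,000 × 9% = ₹6,120
  ₹508,000 × 19% = ₹96,520
  → ₹102,640
  Less energy credit ₹52,000 → ₹50,640

Alternative minimum tax:
  Base (financial-statement income): ₹749,000
  Less exemption ₹73,000 → base ₹676,000
  ₹676,000 × 26% = ₹175,760

₹175,760 > ₹50,640, so the alternative minimum tax is the binding amount.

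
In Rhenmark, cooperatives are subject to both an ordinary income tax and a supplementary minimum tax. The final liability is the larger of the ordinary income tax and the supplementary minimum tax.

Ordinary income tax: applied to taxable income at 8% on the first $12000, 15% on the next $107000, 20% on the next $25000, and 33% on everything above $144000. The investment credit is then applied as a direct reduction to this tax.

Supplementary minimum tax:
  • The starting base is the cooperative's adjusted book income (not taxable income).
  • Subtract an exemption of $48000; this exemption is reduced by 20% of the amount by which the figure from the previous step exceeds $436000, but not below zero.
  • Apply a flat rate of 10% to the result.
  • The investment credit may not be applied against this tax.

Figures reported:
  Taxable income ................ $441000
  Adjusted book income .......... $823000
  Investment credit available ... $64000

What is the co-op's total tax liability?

Ordinary income tax:
  $12000 × 8% = $960
  $107000 × 15% = $16050
  $25000 × 20% = $5000
  $297000 × 33% = $98010
  → $120020
  Less investment credit $64000 → $56020

Supplementary minimum tax:
  Base (adjusted book income): $823000
  Exemption: 20% × ($823000 − $436000) = $77400 ≥ $48000, so the exemption is fully phased out
  Base: $823000 − $0 = $823000
  $823000 × 10% = $82300

$82300 > $56020, so the supplementary minimum tax is the binding amount.

$82300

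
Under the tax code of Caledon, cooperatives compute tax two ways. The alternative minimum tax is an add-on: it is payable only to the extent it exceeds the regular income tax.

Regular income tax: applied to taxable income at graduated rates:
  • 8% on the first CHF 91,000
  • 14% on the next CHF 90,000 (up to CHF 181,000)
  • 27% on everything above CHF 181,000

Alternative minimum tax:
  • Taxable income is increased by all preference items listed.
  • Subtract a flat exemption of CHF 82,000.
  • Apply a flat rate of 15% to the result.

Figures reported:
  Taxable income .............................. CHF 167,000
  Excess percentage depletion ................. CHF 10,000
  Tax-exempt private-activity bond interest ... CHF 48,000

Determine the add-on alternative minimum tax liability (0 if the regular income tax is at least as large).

Alternative minimum tax:
  Adjusted income: CHF 167,000 + CHF 10,000 + CHF 48,000 = CHF 225,000
  Less exemption CHF 82,000 → base CHF 143,000
  CHF 143,000 × 15% = CHF 21,450

Regular income tax:
  CHF 91,000 × 8% = CHF 7,280
  CHF 76,000 × 14% = CHF 10,640
  → CHF 17,920

Excess of alternative minimum tax over regular income tax: CHF 21,450 − CHF 17,920 = CHF 3,530.

CHF 3,530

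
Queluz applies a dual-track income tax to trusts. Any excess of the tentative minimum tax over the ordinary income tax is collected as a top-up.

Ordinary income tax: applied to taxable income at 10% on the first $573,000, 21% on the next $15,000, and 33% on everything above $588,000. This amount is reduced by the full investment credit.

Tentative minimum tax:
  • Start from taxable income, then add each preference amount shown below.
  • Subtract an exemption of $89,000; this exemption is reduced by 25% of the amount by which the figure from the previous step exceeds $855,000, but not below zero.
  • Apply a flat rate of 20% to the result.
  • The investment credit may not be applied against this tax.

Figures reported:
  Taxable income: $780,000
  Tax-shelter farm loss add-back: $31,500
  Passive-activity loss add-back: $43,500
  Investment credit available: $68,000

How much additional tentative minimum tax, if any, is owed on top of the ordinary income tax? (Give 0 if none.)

$97,390

Ordinary income tax:
  $573,000 × 10% = $57,300
  $15,000 × 21% = $3,150
  $192,000 × 33% = $63,360
  → $123,810
  Less investment credit $68,000 → $55,810

Tentative minimum tax:
  Adjusted income: $780,000 + $31,500 + $43,500 = $855,000
  Exemption: $855,000 ≤ $855,000, so full $89,000 applies
  Base: $855,000 − $89,000 = $766,000
  $766,000 × 20% = $153,200

Excess of tentative minimum tax over ordinary income tax: $153,200 − $55,810 = $97,390.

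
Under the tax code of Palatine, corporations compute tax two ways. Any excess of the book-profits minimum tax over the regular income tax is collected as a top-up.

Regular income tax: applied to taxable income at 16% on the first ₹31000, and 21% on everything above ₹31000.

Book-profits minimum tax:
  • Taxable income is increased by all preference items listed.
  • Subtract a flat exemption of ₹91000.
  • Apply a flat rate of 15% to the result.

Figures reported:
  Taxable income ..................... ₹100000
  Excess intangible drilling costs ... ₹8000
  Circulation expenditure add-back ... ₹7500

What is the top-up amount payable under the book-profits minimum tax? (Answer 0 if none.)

Book-profits minimum tax:
  Adjusted income: ₹100000 + ₹8000 + ₹7500 = ₹115500
  Less exemption ₹91000 → base ₹24500
  ₹24500 × 15% = ₹3675

Regular income tax:
  ₹31000 × 16% = ₹4960
  ₹69000 × 21% = ₹14490
  → ₹19450

₹3675 ≤ ₹19450, so no add-on is due.

₹0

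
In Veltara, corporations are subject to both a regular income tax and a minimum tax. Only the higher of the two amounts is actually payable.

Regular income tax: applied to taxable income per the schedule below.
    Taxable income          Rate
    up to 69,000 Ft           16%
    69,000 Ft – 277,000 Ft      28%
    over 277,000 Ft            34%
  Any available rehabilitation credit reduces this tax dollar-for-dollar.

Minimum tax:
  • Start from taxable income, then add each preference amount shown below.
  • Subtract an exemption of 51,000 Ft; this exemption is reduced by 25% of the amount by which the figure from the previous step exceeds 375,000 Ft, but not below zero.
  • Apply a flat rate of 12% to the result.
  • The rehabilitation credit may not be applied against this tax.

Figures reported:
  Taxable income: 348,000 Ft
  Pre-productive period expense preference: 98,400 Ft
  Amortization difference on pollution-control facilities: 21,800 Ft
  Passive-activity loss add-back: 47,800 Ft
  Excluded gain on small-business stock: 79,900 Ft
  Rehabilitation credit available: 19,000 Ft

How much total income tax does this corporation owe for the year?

74,420 Ft

Regular income tax:
  69,000 Ft × 16% = 11,040 Ft
  208,000 Ft × 28% = 58,240 Ft
  71,000 Ft × 34% = 24,140 Ft
  → 93,420 Ft
  Less rehabilitation credit 19,000 Ft → 74,420 Ft

Minimum tax:
  Adjusted income: 348,000 Ft + 98,400 Ft + 21,800 Ft + 47,800 Ft + 79,900 Ft = 595,900 Ft
  Exemption: 25% × (595,900 Ft − 375,000 Ft) = 55,225 Ft ≥ 51,000 Ft, so the exemption is fully phased out
  Base: 595,900 Ft − 0 Ft = 595,900 Ft
  595,900 Ft × 12% = 71,508 Ft

74,420 Ft > 71,508 Ft, so the regular income tax governs.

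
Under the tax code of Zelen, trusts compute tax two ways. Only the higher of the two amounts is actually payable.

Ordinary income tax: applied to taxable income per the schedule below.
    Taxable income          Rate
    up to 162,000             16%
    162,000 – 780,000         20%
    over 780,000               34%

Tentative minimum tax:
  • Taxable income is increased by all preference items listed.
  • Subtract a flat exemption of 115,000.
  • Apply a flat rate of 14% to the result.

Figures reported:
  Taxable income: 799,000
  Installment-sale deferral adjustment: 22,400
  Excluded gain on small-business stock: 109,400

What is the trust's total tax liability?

Ordinary income tax:
  162,000 × 16% = 25,920
  618,000 × 20% = 123,600
  19,000 × 34% = 6,460
  → 155,980

Tentative minimum tax:
  Adjusted income: 799,000 + 22,400 + 109,400 = 930,800
  Less exemption 115,000 → base 815,800
  815,800 × 14% = 114,212

155,980 > 114,212, so the ordinary income tax governs.

155,980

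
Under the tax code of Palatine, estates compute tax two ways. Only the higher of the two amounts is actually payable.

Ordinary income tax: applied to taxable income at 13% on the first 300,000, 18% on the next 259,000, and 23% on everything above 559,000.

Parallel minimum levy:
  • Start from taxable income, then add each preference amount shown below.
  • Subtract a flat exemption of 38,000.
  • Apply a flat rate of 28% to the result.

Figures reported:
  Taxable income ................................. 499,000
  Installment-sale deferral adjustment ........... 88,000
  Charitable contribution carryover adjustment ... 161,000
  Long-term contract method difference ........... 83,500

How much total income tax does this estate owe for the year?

222,180

Ordinary income tax:
  300,000 × 13% = 39,000
  199,000 × 18% = 35,820
  → 74,820

Parallel minimum levy:
  Adjusted income: 499,000 + 88,000 + 161,000 + 83,500 = 831,500
  Less exemption 38,000 → base 793,500
  793,500 × 28% = 222,180

222,180 > 74,820, so the parallel minimum levy is the binding amount.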